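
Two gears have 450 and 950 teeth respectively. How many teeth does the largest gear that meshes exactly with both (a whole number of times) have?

Euclid: 950 = 2·450 + 50; 450 = 9·50 + 0. Last nonzero remainder: 50.

50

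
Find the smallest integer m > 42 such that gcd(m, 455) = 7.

49

Multiples of 7 above 42: 7·7, 7·8, … . Need the cofactor coprime to 455/7 = 65.
Checking s = 7, 8, … the first with gcd(s, 65) = 1 is s = 7, giving 49.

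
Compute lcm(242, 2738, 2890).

478725610

242 = 2 · 11²; 2738 = 2 · 37²; 2890 = 2 · 5 · 17²
lcm takes max exponent of each prime: 2 · 5 · 11² · 17² · 37² = 478725610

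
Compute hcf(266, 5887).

Euclid: 5887 = 22·266 + 35; 266 = 7·35 + 21; 35 = 1·21 + 14; 21 = 1·14 + 7; 14 = 2·7 + 0. Last nonzero remainder: 7.

7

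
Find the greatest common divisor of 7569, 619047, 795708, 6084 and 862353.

9

gcd(7569, 619047): 619047 = 81·7569 + 5958; 7569 = 1·5958 + 1611; 5958 = 3·1611 + 1125; 1611 = 1·1125 + 486; 1125 = 2·486 + 153; 486 = 3·153 + 27; 153 = 5·27 + 18; 27 = 1·18 + 9; 18 = 2·9 + 0 → 9
gcd(9, 795708): 795708 = 88412·9 + 0 → 9
gcd(9, 6084): 6084 = 676·9 + 0 → 9
gcd(9, 862353): 862353 = 95817·9 + 0 → 9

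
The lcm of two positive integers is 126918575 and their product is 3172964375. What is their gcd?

gcd·lcm = product, so gcd = 3172964375/126918575 = 25.

25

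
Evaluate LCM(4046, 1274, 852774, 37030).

31941370764030

4046 = 2 · 7 · 17²; 1274 = 2 · 7² · 13; 852774 = 2 · 3 · 13² · 29²; 37030 = 2 · 5 · 7 · 23²
lcm takes max exponent of each prime: 2 · 3 · 5 · 7² · 13² · 17² · 23² · 29² = 31941370764030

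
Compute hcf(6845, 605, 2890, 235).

6845 = 5 · 37²; 605 = 5 · 11²; 2890 = 2 · 5 · 17²; 235 = 5 · 47
gcd takes min exponent of each prime: 5 = 5

5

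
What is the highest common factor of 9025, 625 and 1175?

9025 = 5² · 19²; 625 = 5⁴; 1175 = 5² · 47
gcd takes min exponent of each prime: 5² = 25

25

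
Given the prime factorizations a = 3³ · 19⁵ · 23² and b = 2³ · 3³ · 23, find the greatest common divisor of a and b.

621

min exponent per shared prime: 3³ · 23 = 621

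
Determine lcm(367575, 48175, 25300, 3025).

7884985122300

367575 = 3 · 5² · 13² · 29; 48175 = 5² · 41 · 47; 25300 = 2² · 5² · 11 · 23; 3025 = 5² · 11²
lcm takes max exponent of each prime: 2² · 3 · 5² · 11² · 13² · 23 · 29 · 41 · 47 = 7884985122300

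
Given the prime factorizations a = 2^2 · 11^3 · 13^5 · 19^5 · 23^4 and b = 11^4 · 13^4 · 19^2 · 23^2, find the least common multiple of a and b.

15067001875476193482268

max exponent per prime: 2^2 · 11^4 · 13^5 · 19^5 · 23^4 = 15067001875476193482268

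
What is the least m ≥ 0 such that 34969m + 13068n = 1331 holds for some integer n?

gcd(34969, 13068) = 121 (Euclid: 34969 = 2·13068 + 8833; 13068 = 1·8833 + 4235; 8833 = 2·4235 + 363; 4235 = 11·363 + 242; 363 = 1·242 + 121; 242 = 2·121 + 0), and 121 | 1331.
Extended Euclid: 34969·(37) + 13068·(-99) = 121. Scale by 11: m₀ = 407.
General solution m = m₀ + 108t; reducing mod 108 gives m = 83 (and n = -222).

83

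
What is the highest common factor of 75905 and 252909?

323

75905 = 5 · 17 · 19 · 47
252909 = 3³ · 17 · 19 · 29
Common: 17 · 19 = 323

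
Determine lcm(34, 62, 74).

38998

34 = 2 · 17; 62 = 2 · 31; 74 = 2 · 37
lcm takes max exponent of each prime: 2 · 17 · 31 · 37 = 38998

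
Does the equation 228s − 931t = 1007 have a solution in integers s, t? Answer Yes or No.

Yes

By Bézout, 228s − 931t = 1007 has integer solutions iff gcd(228, 931) | 1007.
Euclid: 931 = 4·228 + 19; 228 = 12·19 + 0. gcd = 19; 1007 mod 19 = 0. Yes.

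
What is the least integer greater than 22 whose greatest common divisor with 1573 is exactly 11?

33

Multiples of 11 above 22: 11·3, 11·4, … . Need the cofactor coprime to 1573/11 = 143.
Checking s = 3, 4, … the first with gcd(s, 143) = 1 is s = 3, giving 33.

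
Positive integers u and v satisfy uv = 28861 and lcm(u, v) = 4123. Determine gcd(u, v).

gcd·lcm = product, so gcd = 28861/4123 = 7.

7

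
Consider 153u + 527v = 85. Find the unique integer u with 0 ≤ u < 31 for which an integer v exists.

4

Euclid: 527 = 3·153 + 68; 153 = 2·68 + 17; 68 = 4·17 + 0 → gcd = 17; 85 = 17·5.
Back-substitution yields 153·(7) + 527·(-2) = 17, so one solution is u = 7·5 = 35, v = -2·5 = -10.
Solutions in u differ by 527/17 = 31; the one in [0, 31) is 35 mod 31 = 4.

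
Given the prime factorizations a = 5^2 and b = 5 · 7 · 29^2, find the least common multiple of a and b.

147175

max exponent per prime: 5^2 · 7 · 29^2 = 147175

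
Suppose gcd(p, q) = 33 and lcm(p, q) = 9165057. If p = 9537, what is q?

31713

p·q = gcd·lcm = 33·9165057 = 302446881, so q = 302446881/9537 = 31713.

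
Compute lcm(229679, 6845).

1572152755

229679 = 31² · 239; 6845 = 5 · 37²
max exponents: 5 · 31² · 37² · 239 = 1572152755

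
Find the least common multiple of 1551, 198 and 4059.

381546

1551 = 3 · 11 · 47; 198 = 2 · 3² · 11; 4059 = 3² · 11 · 41
lcm takes max exponent of each prime: 2 · 3² · 11 · 41 · 47 = 381546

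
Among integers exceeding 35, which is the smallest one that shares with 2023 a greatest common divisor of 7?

42

2023 = 7·289. Any t with gcd(t, 2023) = 7 is a multiple of 7, say 7s, with s coprime to 289.
Need s > 35/7, so s ≥ 6. First s ≥ 6 with gcd(s, 289) = 1 is s = 6. Thus t = 7·6 = 42.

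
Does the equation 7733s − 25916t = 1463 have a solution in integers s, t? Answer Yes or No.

By Bézout, 7733s − 25916t = 1463 has integer solutions iff gcd(7733, 25916) | 1463.
Euclid: 25916 = 3·7733 + 2717; 7733 = 2·2717 + 2299; 2717 = 1·2299 + 418; 2299 = 5·418 + 209; 418 = 2·209 + 0. gcd = 209; 1463 mod 209 = 0. Yes.

Yes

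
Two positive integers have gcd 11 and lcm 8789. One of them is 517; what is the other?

u·v = gcd·lcm = 11·8789 = 96679, so v = 96679/517 = 187.

187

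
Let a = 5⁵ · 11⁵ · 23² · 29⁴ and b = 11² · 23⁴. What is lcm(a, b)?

max exponent per prime: 5⁵ · 11⁵ · 23⁴ · 29⁴ = 99613175096935534375

99613175096935534375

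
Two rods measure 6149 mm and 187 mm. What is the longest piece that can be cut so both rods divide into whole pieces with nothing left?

6149 = 11 · 13 · 43
187 = 11 · 17
Common: 11 = 11

11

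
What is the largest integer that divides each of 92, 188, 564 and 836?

gcd(92, 188): 188 = 2·92 + 4; 92 = 23·4 + 0 → 4
gcd(4, 564): 564 = 141·4 + 0 → 4
gcd(4, 836): 836 = 209·4 + 0 → 4

4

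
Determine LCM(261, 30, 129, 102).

lcm(261, 30) = 261·30/gcd = 7830/3 = 2610
lcm(2610, 129) = 2610·129/gcd = 336690/3 = 112230
lcm(112230, 102) = 112230·102/gcd = 11447460/6 = 1907910

1907910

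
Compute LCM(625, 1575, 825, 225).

lcm(625, 1575) = 625·1575/gcd = 984375/25 = 39375
lcm(39375, 825) = 39375·825/gcd = 32484375/75 = 433125
lcm(433125, 225) = 433125·225/gcd = 97453125/225 = 433125

433125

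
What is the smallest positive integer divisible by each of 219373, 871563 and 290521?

219373 = 7² · 11² · 37; 871563 = 3 · 7⁴ · 11²; 290521 = 7⁴ · 11²
lcm takes max exponent of each prime: 3 · 7⁴ · 11² · 37 = 32247831

32247831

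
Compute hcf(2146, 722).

Euclid: 2146 = 2·722 + 702; 722 = 1·702 + 20; 702 = 35·20 + 2; 20 = 10·2 + 0. Last nonzero remainder: 2.

2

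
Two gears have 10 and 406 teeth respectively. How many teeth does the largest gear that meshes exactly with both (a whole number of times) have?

2

Euclid: 406 = 40·10 + 6; 10 = 1·6 + 4; 6 = 1·4 + 2; 4 = 2·2 + 0. Last nonzero remainder: 2.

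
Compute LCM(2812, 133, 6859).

7105924

lcm(2812, 133) = 2812·133/gcd = 373996/19 = 19684
lcm(19684, 6859) = 19684·6859/gcd = 135012556/19 = 7105924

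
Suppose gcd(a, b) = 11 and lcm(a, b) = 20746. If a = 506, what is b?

a·b = gcd·lcm = 11·20746 = 228206, so b = 228206/506 = 451.

451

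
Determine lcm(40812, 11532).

39220332

gcd first: 40812 = 3·11532 + 6216; 11532 = 1·6216 + 5316; 6216 = 1·5316 + 900; 5316 = 5·900 + 816; 900 = 1·816 + 84; 816 = 9·84 + 60; 84 = 1·60 + 24; 60 = 2·24 + 12; 24 = 2·12 + 0 → gcd = 12
lcm = 40812·11532/gcd = 470643984/12 = 39220332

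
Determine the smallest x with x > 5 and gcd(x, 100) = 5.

gcd(x, 100) = 5 forces 5 | x; write x = 5s. Then gcd(5s, 5·20) = 5·gcd(s, 20), so need gcd(s, 20) = 1.
5s > 5 gives s ≥ 2. The least s ≥ 2 coprime to 20 is 3, so x = 5·3 = 15.

15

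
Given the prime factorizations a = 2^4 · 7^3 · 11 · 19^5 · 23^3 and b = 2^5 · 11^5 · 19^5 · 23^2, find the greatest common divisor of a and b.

230534721296

min exponent per shared prime: 2^4 · 11 · 19^5 · 23^2 = 230534721296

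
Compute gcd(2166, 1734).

6

Euclid: 2166 = 1·1734 + 432; 1734 = 4·432 + 6; 432 = 72·6 + 0. Last nonzero remainder: 6.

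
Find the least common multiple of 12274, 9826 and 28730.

12274 = 2 · 17 · 19²; 9826 = 2 · 17³; 28730 = 2 · 5 · 13² · 17
lcm takes max exponent of each prime: 2 · 5 · 13² · 17³ · 19² = 2997372170

2997372170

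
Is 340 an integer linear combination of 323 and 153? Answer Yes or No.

Yes

By Bézout, 323u − 153v = 340 has integer solutions iff gcd(323, 153) | 340.
Euclid: 323 = 2·153 + 17; 153 = 9·17 + 0. gcd = 17; 340 mod 17 = 0. Yes.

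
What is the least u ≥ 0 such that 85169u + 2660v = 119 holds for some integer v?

111

Euclid: 85169 = 32·2660 + 49; 2660 = 54·49 + 14; 49 = 3·14 + 7; 14 = 2·7 + 0 → gcd = 7; 119 = 7·17.
Back-substitution yields 85169·(163) + 2660·(-5219) = 7, so one solution is u = 163·17 = 2771, v = -5219·17 = -88723.
Solutions in u differ by 2660/7 = 380; the one in [0, 380) is 2771 mod 380 = 111.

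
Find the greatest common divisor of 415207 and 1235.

415207 = 13 · 19 · 41²
1235 = 5 · 13 · 19
Common: 13 · 19 = 247

247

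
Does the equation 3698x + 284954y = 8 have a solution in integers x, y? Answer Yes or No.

gcd(3698, 284954): 284954 = 77·3698 + 208; 3698 = 17·208 + 162; 208 = 1·162 + 46; 162 = 3·46 + 24; 46 = 1·24 + 22; 24 = 1·22 + 2; 22 = 11·2 + 0 → 2
2 divides 8, so a solution exists.

Yes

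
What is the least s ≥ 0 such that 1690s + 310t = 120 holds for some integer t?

gcd(1690, 310) = 10 (Euclid: 1690 = 5·310 + 140; 310 = 2·140 + 30; 140 = 4·30 + 20; 30 = 1·20 + 10; 20 = 2·10 + 0), and 10 | 120.
Extended Euclid: 1690·(-11) + 310·(60) = 10. Scale by 12: s₀ = -132.
General solution s = s₀ + 31k; reducing mod 31 gives s = 23 (and t = -125).

23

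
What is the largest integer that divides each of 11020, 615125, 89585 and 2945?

95

gcd(11020, 615125): 615125 = 55·11020 + 9025; 11020 = 1·9025 + 1995; 9025 = 4·1995 + 1045; 1995 = 1·1045 + 950; 1045 = 1·950 + 95; 950 = 10·95 + 0 → 95
gcd(95, 89585): 89585 = 943·95 + 0 → 95
gcd(95, 2945): 2945 = 31·95 + 0 → 95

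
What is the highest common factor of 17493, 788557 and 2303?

gcd(17493, 788557): 788557 = 45·17493 + 1372; 17493 = 12·1372 + 1029; 1372 = 1·1029 + 343; 1029 = 3·343 + 0 → 343
gcd(343, 2303): 2303 = 6·343 + 245; 343 = 1·245 + 98; 245 = 2·98 + 49; 98 = 2·49 + 0 → 49

49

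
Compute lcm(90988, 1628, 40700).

lcm(90988, 1628) = 90988·1628/gcd = 148128464/4 = 37032116
lcm(37032116, 40700) = 37032116·40700/gcd = 1507207121200/1628 = 925802900

925802900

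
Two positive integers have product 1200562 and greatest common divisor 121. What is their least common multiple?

9922

gcd·lcm = product, so lcm = 1200562/121 = 9922.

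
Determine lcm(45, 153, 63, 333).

lcm(45, 153) = 45·153/gcd = 6885/9 = 765
lcm(765, 63) = 765·63/gcd = 48195/9 = 5355
lcm(5355, 333) = 5355·333/gcd = 1783215/9 = 198135

198135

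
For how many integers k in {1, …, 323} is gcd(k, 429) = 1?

182

Prime factors of 429: 3, 11, 13. Count integers ≤ 323 divisible by none of them.
By inclusion–exclusion: 323 − ⌊323/3⌋ − ⌊323/11⌋ − ⌊323/13⌋ + ⌊323/33⌋ + ⌊323/39⌋ + ⌊323/143⌋ − ⌊323/429⌋ = 182.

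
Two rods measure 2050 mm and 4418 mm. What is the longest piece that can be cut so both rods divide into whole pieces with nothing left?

Euclid: 4418 = 2·2050 + 318; 2050 = 6·318 + 142; 318 = 2·142 + 34; 142 = 4·34 + 6; 34 = 5·6 + 4; 6 = 1·4 + 2; 4 = 2·2 + 0. Last nonzero remainder: 2.

2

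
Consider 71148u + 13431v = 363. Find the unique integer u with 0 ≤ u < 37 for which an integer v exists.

27

Euclid: 71148 = 5·13431 + 3993; 13431 = 3·3993 + 1452; 3993 = 2·1452 + 1089; 1452 = 1·1089 + 363; 1089 = 3·363 + 0 → gcd = 363; 363 = 363·1.
Back-substitution yields 71148·(-10) + 13431·(53) = 363, so one solution is u = -10·1 = -10, v = 53·1 = 53.
Solutions in u differ by 13431/363 = 37; the one in [0, 37) is -10 mod 37 = 27.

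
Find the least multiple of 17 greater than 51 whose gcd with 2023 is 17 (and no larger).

68

2023 = 17·119. Any x with gcd(x, 2023) = 17 is a multiple of 17, say 17s, with s coprime to 119.
Need s > 51/17, so s ≥ 4. First s ≥ 4 with gcd(s, 119) = 1 is s = 4. Thus x = 17·4 = 68.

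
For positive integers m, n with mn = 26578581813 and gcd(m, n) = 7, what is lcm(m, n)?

For any two positive integers, gcd × lcm equals their product. Hence lcm = 26578581813 / 7 = 3796940259.

3796940259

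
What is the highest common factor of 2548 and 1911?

2548 = 2² · 7² · 13
1911 = 3 · 7² · 13
Common: 7² · 13 = 637

637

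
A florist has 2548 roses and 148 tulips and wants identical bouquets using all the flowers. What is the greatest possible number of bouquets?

Euclid: 2548 = 17·148 + 32; 148 = 4·32 + 20; 32 = 1·20 + 12; 20 = 1·12 + 8; 12 = 1·8 + 4; 8 = 2·4 + 0. Last nonzero remainder: 4.

4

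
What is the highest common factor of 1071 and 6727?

7

1071 = 3² · 7 · 17
6727 = 7 · 31²
Common: 7 = 7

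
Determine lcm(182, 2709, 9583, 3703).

51008373234

lcm(182, 2709) = 182·2709/gcd = 493038/7 = 70434
lcm(70434, 9583) = 70434·9583/gcd = 674969022/7 = 96424146
lcm(96424146, 3703) = 96424146·3703/gcd = 357058612638/7 = 51008373234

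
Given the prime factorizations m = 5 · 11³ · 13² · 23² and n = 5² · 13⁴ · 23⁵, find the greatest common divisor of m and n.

min exponent per shared prime: 5 · 13² · 23² = 447005

447005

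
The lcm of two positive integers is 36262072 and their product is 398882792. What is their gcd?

11

gcd·lcm = product, so gcd = 398882792/36262072 = 11.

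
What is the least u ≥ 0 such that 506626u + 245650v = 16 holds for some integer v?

gcd(506626, 245650) = 2 (Euclid: 506626 = 2·245650 + 15326; 245650 = 16·15326 + 434; 15326 = 35·434 + 136; 434 = 3·136 + 26; 136 = 5·26 + 6; 26 = 4·6 + 2; 6 = 3·2 + 0), and 2 | 16.
Extended Euclid: 506626·(-37923) + 245650·(78212) = 2. Scale by 8: u₀ = -303384.
General solution u = u₀ + 122825t; reducing mod 122825 gives u = 65091 (and v = -134243).

65091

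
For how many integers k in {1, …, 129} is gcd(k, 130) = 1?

48

130 = 2·5·13. Inclusion–exclusion on these primes:
129 − ⌊129/2⌋ − ⌊129/5⌋ − ⌊129/13⌋ + ⌊129/10⌋ + ⌊129/26⌋ + ⌊129/65⌋ − ⌊129/130⌋ = 48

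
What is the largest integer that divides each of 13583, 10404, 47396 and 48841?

289

13583 = 17² · 47; 10404 = 2² · 3² · 17²; 47396 = 2² · 17² · 41; 48841 = 13² · 17²
gcd takes min exponent of each prime: 17² = 289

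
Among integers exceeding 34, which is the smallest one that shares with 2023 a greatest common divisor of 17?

51

gcd(a, 2023) = 17 forces 17 | a; write a = 17s. Then gcd(17s, 17·119) = 17·gcd(s, 119), so need gcd(s, 119) = 1.
17s > 34 gives s ≥ 3. The least s ≥ 3 coprime to 119 is 3, so a = 17·3 = 51.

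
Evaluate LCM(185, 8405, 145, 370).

18037130

185 = 5 · 37; 8405 = 5 · 41²; 145 = 5 · 29; 370 = 2 · 5 · 37
lcm takes max exponent of each prime: 2 · 5 · 29 · 37 · 41² = 18037130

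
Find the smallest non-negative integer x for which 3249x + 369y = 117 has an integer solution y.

Euclid: 3249 = 8·369 + 297; 369 = 1·297 + 72; 297 = 4·72 + 9; 72 = 8·9 + 0 → gcd = 9; 117 = 9·13.
Back-substitution yields 3249·(5) + 369·(-44) = 9, so one solution is x = 5·13 = 65, y = -44·13 = -572.
Solutions in x differ by 369/9 = 41; the one in [0, 41) is 65 mod 41 = 24.

24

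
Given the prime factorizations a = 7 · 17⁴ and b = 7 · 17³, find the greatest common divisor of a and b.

min exponent per shared prime: 7 · 17³ = 34391

34391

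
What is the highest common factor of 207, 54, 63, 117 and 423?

207 = 3² · 23; 54 = 2 · 3³; 63 = 3² · 7; 117 = 3² · 13; 423 = 3² · 47
gcd takes min exponent of each prime: 3² = 9

9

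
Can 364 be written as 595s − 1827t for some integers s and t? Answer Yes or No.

Yes

gcd(595, 1827): 1827 = 3·595 + 42; 595 = 14·42 + 7; 42 = 6·7 + 0 → 7
7 divides 364, so a solution exists.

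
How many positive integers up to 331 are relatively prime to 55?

241

Prime factors of 55: 5, 11. Count integers ≤ 331 divisible by none of them.
By inclusion–exclusion: 331 − ⌊331/5⌋ − ⌊331/11⌋ + ⌊331/55⌋ = 241.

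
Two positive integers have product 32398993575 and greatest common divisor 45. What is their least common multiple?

gcd·lcm = product, so lcm = 32398993575/45 = 719977635.

719977635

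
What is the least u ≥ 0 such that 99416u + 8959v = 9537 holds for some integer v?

11

Euclid: 99416 = 11·8959 + 867; 8959 = 10·867 + 289; 867 = 3·289 + 0 → gcd = 289; 9537 = 289·33.
Back-substitution yields 99416·(-10) + 8959·(111) = 289, so one solution is u = -10·33 = -330, v = 111·33 = 3663.
Solutions in u differ by 8959/289 = 31; the one in [0, 31) is -330 mod 31 = 11.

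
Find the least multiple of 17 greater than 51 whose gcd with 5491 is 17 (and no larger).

gcd(t, 5491) = 17 forces 17 | t; write t = 17s. Then gcd(17s, 17·323) = 17·gcd(s, 323), so need gcd(s, 323) = 1.
17s > 51 gives s ≥ 4. The least s ≥ 4 coprime to 323 is 4, so t = 17·4 = 68.

68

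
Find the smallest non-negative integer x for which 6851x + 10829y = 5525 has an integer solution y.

34

gcd(6851, 10829) = 221 (Euclid: 10829 = 1·6851 + 3978; 6851 = 1·3978 + 2873; 3978 = 1·2873 + 1105; 2873 = 2·1105 + 663; 1105 = 1·663 + 442; 663 = 1·442 + 221; 442 = 2·221 + 0), and 221 | 5525.
Extended Euclid: 6851·(19) + 10829·(-12) = 221. Scale by 25: x₀ = 475.
General solution x = x₀ + 49t; reducing mod 49 gives x = 34 (and y = -21).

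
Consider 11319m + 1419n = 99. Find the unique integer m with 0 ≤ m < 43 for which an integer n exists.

Reduce mod 1419: 11319m ≡ 99 (mod 1419). With g = gcd(11319, 1419) = 33 dividing 99, divide through: 343m ≡ 3 (mod 43).
Since gcd(343, 43) = 1, m ≡ 3·(343)⁻¹ ≡ 40 (mod 43). Smallest non-negative: 40.

40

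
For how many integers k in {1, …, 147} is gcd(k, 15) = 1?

78

15 = 3·5. Inclusion–exclusion on these primes:
147 − ⌊147/3⌋ − ⌊147/5⌋ + ⌊147/15⌋ = 78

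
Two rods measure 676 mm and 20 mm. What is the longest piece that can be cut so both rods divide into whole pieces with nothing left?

Euclid: 676 = 33·20 + 16; 20 = 1·16 + 4; 16 = 4·4 + 0. Last nonzero remainder: 4.

4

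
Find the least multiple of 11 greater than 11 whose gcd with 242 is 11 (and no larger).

gcd(x, 242) = 11 forces 11 | x; write x = 11s. Then gcd(11s, 11·22) = 11·gcd(s, 22), so need gcd(s, 22) = 1.
11s > 11 gives s ≥ 2. The least s ≥ 2 coprime to 22 is 3, so x = 11·3 = 33.

33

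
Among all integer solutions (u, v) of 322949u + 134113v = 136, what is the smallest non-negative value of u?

3534

Reduce mod 134113: 322949u ≡ 136 (mod 134113). With g = gcd(322949, 134113) = 17 dividing 136, divide through: 18997u ≡ 8 (mod 7889).
Since gcd(18997, 7889) = 1, u ≡ 8·(18997)⁻¹ ≡ 3534 (mod 7889). Smallest non-negative: 3534.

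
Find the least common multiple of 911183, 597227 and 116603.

608204629487

911183 = 7 · 13 · 17 · 19 · 31; 597227 = 17 · 19 · 43²; 116603 = 17 · 19³
lcm takes max exponent of each prime: 7 · 13 · 17 · 19³ · 31 · 43² = 608204629487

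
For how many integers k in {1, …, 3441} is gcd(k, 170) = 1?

Prime factors of 170: 2, 5, 17. Count integers ≤ 3441 divisible by none of them.
By inclusion–exclusion: 3441 − ⌊3441/2⌋ − ⌊3441/5⌋ − ⌊3441/17⌋ + ⌊3441/10⌋ + ⌊3441/34⌋ + ⌊3441/85⌋ − ⌊3441/170⌋ = 1296.

1296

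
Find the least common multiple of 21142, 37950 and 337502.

24325456650

21142 = 2 · 11 · 31²; 37950 = 2 · 3 · 5² · 11 · 23; 337502 = 2 · 11 · 23² · 29
lcm takes max exponent of each prime: 2 · 3 · 5² · 11 · 23² · 29 · 31² = 24325456650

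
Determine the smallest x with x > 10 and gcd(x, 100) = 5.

15

gcd(x, 100) = 5 forces 5 | x; write x = 5s. Then gcd(5s, 5·20) = 5·gcd(s, 20), so need gcd(s, 20) = 1.
5s > 10 gives s ≥ 3. The least s ≥ 3 coprime to 20 is 3, so x = 5·3 = 15.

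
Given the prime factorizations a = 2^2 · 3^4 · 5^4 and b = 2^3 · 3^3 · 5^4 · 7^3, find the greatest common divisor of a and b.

67500

min exponent per shared prime: 2^2 · 3^3 · 5^4 = 67500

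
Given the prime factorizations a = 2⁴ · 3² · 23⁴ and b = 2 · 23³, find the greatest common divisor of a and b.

24334

min exponent per shared prime: 2 · 23³ = 24334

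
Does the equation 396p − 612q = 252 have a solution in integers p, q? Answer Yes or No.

gcd(396, 612): 612 = 1·396 + 216; 396 = 1·216 + 180; 216 = 1·180 + 36; 180 = 5·36 + 0 → 36
36 divides 252, so a solution exists.

Yes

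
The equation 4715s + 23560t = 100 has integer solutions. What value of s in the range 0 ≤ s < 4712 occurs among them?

Euclid: 23560 = 4·4715 + 4700; 4715 = 1·4700 + 15; 4700 = 313·15 + 5; 15 = 3·5 + 0 → gcd = 5; 100 = 5·20.
Back-substitution yields 4715·(-1569) + 23560·(314) = 5, so one solution is s = -1569·20 = -31380, t = 314·20 = 6280.
Solutions in s differ by 23560/5 = 4712; the one in [0, 4712) is -31380 mod 4712 = 1604.

1604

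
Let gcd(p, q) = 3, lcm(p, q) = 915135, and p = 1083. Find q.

p·q = gcd·lcm = 3·915135 = 2745405, so q = 2745405/1083 = 2535.

2535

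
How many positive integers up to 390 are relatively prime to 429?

218

429 = 3·11·13. Inclusion–exclusion on these primes:
390 − ⌊390/3⌋ − ⌊390/11⌋ − ⌊390/13⌋ + ⌊390/33⌋ + ⌊390/39⌋ + ⌊390/143⌋ − ⌊390/429⌋ = 218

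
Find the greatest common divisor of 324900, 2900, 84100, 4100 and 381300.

324900 = 2² · 3² · 5² · 19²; 2900 = 2² · 5² · 29; 84100 = 2² · 5² · 29²; 4100 = 2² · 5² · 41; 381300 = 2² · 3 · 5² · 31 · 41
gcd takes min exponent of each prime: 2² · 5² = 100

100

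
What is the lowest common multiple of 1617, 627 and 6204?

5775924

1617 = 3 · 7² · 11; 627 = 3 · 11 · 19; 6204 = 2² · 3 · 11 · 47
lcm takes max exponent of each prime: 2² · 3 · 7² · 11 · 19 · 47 = 5775924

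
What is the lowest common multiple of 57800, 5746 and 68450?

13372665800

57800 = 2³ · 5² · 17²; 5746 = 2 · 13² · 17; 68450 = 2 · 5² · 37²
lcm takes max exponent of each prime: 2³ · 5² · 13² · 17² · 37² = 13372665800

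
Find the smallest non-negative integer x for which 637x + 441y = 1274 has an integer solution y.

2

Reduce mod 441: 637x ≡ 1274 (mod 441). With g = gcd(637, 441) = 49 dividing 1274, divide through: 13x ≡ 26 (mod 9).
Since gcd(13, 9) = 1, x ≡ 26·(13)⁻¹ ≡ 2 (mod 9). Smallest non-negative: 2.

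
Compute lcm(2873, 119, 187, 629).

8185177

lcm(2873, 119) = 2873·119/gcd = 341887/17 = 20111
lcm(20111, 187) = 20111·187/gcd = 3760757/17 = 221221
lcm(221221, 629) = 221221·629/gcd = 139148009/17 = 8185177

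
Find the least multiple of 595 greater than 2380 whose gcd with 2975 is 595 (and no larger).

3570

gcd(a, 2975) = 595 forces 595 | a; write a = 595s. Then gcd(595s, 595·5) = 595·gcd(s, 5), so need gcd(s, 5) = 1.
595s > 2380 gives s ≥ 5. The least s ≥ 5 coprime to 5 is 6, so a = 595·6 = 3570.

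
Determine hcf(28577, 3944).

17

Euclid: 28577 = 7·3944 + 969; 3944 = 4·969 + 68; 969 = 14·68 + 17; 68 = 4·17 + 0. Last nonzero remainder: 17.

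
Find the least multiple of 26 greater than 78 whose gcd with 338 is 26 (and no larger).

104

Multiples of 26 above 78: 26·4, 26·5, … . Need the cofactor coprime to 338/26 = 13.
Checking s = 4, 5, … the first with gcd(s, 13) = 1 is s = 4, giving 104.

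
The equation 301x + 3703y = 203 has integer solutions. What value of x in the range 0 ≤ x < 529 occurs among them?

Euclid: 3703 = 12·301 + 91; 301 = 3·91 + 28; 91 = 3·28 + 7; 28 = 4·7 + 0 → gcd = 7; 203 = 7·29.
Back-substitution yields 301·(-123) + 3703·(10) = 7, so one solution is x = -123·29 = -3567, y = 10·29 = 290.
Solutions in x differ by 3703/7 = 529; the one in [0, 529) is -3567 mod 529 = 136.

136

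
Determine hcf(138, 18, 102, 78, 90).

gcd(138, 18): 138 = 7·18 + 12; 18 = 1·12 + 6; 12 = 2·6 + 0 → 6
gcd(6, 102): 102 = 17·6 + 0 → 6
gcd(6, 78): 78 = 13·6 + 0 → 6
gcd(6, 90): 90 = 15·6 + 0 → 6

6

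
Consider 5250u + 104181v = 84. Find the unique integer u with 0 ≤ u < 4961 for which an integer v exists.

3691

Euclid: 104181 = 19·5250 + 4431; 5250 = 1·4431 + 819; 4431 = 5·819 + 336; 819 = 2·336 + 147; 336 = 2·147 + 42; 147 = 3·42 + 21; 42 = 2·21 + 0 → gcd = 21; 84 = 21·4.
Back-substitution yields 5250·(2163) + 104181·(-109) = 21, so one solution is u = 2163·4 = 8652, v = -109·4 = -436.
Solutions in u differ by 104181/21 = 4961; the one in [0, 4961) is 8652 mod 4961 = 3691.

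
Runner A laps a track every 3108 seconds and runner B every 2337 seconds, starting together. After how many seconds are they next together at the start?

3108 = 2² · 3 · 7 · 37; 2337 = 3 · 19 · 41
max exponents: 2² · 3 · 7 · 19 · 37 · 41 = 2421132

2421132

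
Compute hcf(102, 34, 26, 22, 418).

2

102 = 2 · 3 · 17; 34 = 2 · 17; 26 = 2 · 13; 22 = 2 · 11; 418 = 2 · 11 · 19
gcd takes min exponent of each prime: 2 = 2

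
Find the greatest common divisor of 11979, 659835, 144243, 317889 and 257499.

99

11979 = 3² · 11³; 659835 = 3² · 5 · 11 · 31 · 43; 144243 = 3² · 11 · 31 · 47; 317889 = 3² · 11 · 13² · 19; 257499 = 3⁴ · 11 · 17²
gcd takes min exponent of each prime: 3² · 11 = 99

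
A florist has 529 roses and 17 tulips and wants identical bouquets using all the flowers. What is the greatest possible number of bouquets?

1

529 = 23²
17 = 17
Common: 1 = 1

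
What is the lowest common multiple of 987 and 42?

1974

987 = 3 · 7 · 47; 42 = 2 · 3 · 7
max exponents: 2 · 3 · 7 · 47 = 1974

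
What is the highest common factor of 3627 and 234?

117

Euclid: 3627 = 15·234 + 117; 234 = 2·117 + 0. Last nonzero remainder: 117.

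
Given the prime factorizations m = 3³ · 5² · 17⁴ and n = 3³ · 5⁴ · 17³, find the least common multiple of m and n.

max exponent per prime: 3³ · 5⁴ · 17⁴ = 1409416875

1409416875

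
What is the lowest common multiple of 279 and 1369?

381951

279 = 3² · 31; 1369 = 37²
max exponents: 3² · 31 · 37² = 381951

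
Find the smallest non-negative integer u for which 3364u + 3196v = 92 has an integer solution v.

362

gcd(3364, 3196) = 4 (Euclid: 3364 = 1·3196 + 168; 3196 = 19·168 + 4; 168 = 42·4 + 0), and 4 | 92.
Extended Euclid: 3364·(-19) + 3196·(20) = 4. Scale by 23: u₀ = -437.
General solution u = u₀ + 799t; reducing mod 799 gives u = 362 (and v = -381).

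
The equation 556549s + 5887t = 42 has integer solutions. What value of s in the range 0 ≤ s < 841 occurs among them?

39

gcd(556549, 5887) = 7 (Euclid: 556549 = 94·5887 + 3171; 5887 = 1·3171 + 2716; 3171 = 1·2716 + 455; 2716 = 5·455 + 441; 455 = 1·441 + 14; 441 = 31·14 + 7; 14 = 2·7 + 0), and 7 | 42.
Extended Euclid: 556549·(-414) + 5887·(39139) = 7. Scale by 6: s₀ = -2484.
General solution s = s₀ + 841k; reducing mod 841 gives s = 39 (and t = -3687).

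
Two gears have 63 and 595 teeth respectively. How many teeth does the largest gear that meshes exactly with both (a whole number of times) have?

Euclid: 595 = 9·63 + 28; 63 = 2·28 + 7; 28 = 4·7 + 0. Last nonzero remainder: 7.

7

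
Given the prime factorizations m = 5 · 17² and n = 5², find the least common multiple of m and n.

7225

max exponent per prime: 5² · 17² = 7225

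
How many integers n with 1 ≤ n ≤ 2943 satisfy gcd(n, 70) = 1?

1010

70 = 2·5·7. Inclusion–exclusion on these primes:
2943 − ⌊2943/2⌋ − ⌊2943/5⌋ − ⌊2943/7⌋ + ⌊2943/10⌋ + ⌊2943/14⌋ + ⌊2943/35⌋ − ⌊2943/70⌋ = 1010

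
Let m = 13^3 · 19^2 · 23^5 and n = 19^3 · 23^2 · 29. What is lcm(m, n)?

2812729951173181

max exponent per prime: 13^3 · 19^3 · 23^5 · 29 = 2812729951173181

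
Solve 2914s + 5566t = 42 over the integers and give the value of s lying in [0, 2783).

gcd(2914, 5566) = 2 (Euclid: 5566 = 1·2914 + 2652; 2914 = 1·2652 + 262; 2652 = 10·262 + 32; 262 = 8·32 + 6; 32 = 5·6 + 2; 6 = 3·2 + 0), and 2 | 42.
Extended Euclid: 2914·(-871) + 5566·(456) = 2. Scale by 21: s₀ = -18291.
General solution s = s₀ + 2783k; reducing mod 2783 gives s = 1190 (and t = -623).

1190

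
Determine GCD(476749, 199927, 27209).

1183

gcd(476749, 199927): 476749 = 2·199927 + 76895; 199927 = 2·76895 + 46137; 76895 = 1·46137 + 30758; 46137 = 1·30758 + 15379; 30758 = 2·15379 + 0 → 15379
gcd(15379, 27209): 27209 = 1·15379 + 11830; 15379 = 1·11830 + 3549; 11830 = 3·3549 + 1183; 3549 = 3·1183 + 0 → 1183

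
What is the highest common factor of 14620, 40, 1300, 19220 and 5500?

20

14620 = 2² · 5 · 17 · 43; 40 = 2³ · 5; 1300 = 2² · 5² · 13; 19220 = 2² · 5 · 31²; 5500 = 2² · 5³ · 11
gcd takes min exponent of each prime: 2² · 5 = 20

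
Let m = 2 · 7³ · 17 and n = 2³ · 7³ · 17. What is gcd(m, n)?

11662

min exponent per shared prime: 2 · 7³ · 17 = 11662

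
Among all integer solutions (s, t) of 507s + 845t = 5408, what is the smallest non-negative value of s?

4

Euclid: 845 = 1·507 + 338; 507 = 1·338 + 169; 338 = 2·169 + 0 → gcd = 169; 5408 = 169·32.
Back-substitution yields 507·(2) + 845·(-1) = 169, so one solution is s = 2·32 = 64, t = -1·32 = -32.
Solutions in s differ by 845/169 = 5; the one in [0, 5) is 64 mod 5 = 4.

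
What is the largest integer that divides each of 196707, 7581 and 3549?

21

196707 = 3 · 7 · 17 · 19 · 29; 7581 = 3 · 7 · 19²; 3549 = 3 · 7 · 13²
gcd takes min exponent of each prime: 3 · 7 = 21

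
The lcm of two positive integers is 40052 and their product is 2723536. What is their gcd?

68

From gcd × lcm = uv: gcd = 2723536 / 40052 = 68.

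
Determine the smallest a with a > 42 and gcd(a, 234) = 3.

51

gcd(a, 234) = 3 forces 3 | a; write a = 3s. Then gcd(3s, 3·78) = 3·gcd(s, 78), so need gcd(s, 78) = 1.
3s > 42 gives s ≥ 15. The least s ≥ 15 coprime to 78 is 17, so a = 3·17 = 51.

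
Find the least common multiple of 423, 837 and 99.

432729

lcm(423, 837) = 423·837/gcd = 354051/9 = 39339
lcm(39339, 99) = 39339·99/gcd = 3894561/9 = 432729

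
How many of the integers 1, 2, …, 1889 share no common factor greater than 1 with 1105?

1314

Prime factors of 1105: 5, 13, 17. Count integers ≤ 1889 divisible by none of them.
By inclusion–exclusion: 1889 − ⌊1889/5⌋ − ⌊1889/13⌋ − ⌊1889/17⌋ + ⌊1889/65⌋ + ⌊1889/85⌋ + ⌊1889/221⌋ − ⌊1889/1105⌋ = 1314.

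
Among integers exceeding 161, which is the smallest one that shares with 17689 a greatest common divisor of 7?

gcd(t, 17689) = 7 forces 7 | t; write t = 7s. Then gcd(7s, 7·2527) = 7·gcd(s, 2527), so need gcd(s, 2527) = 1.
7s > 161 gives s ≥ 24. The least s ≥ 24 coprime to 2527 is 24, so t = 7·24 = 168.

168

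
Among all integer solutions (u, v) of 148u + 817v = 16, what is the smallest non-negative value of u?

243

gcd(148, 817) = 1 (Euclid: 817 = 5·148 + 77; 148 = 1·77 + 71; 77 = 1·71 + 6; 71 = 11·6 + 5; 6 = 1·5 + 1; 5 = 5·1 + 0), and 1 | 16.
Extended Euclid: 148·(-138) + 817·(25) = 1. Scale by 16: u₀ = -2208.
General solution u = u₀ + 817t; reducing mod 817 gives u = 243 (and v = -44).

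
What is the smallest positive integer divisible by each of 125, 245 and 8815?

125 = 5³; 245 = 5 · 7²; 8815 = 5 · 41 · 43
lcm takes max exponent of each prime: 5³ · 7² · 41 · 43 = 10798375

10798375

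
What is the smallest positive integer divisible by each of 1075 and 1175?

50525

gcd first: 1175 = 1·1075 + 100; 1075 = 10·100 + 75; 100 = 1·75 + 25; 75 = 3·25 + 0 → gcd = 25
lcm = 1075·1175/gcd = 1263125/25 = 50525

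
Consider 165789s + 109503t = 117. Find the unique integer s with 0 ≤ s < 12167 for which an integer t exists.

Euclid: 165789 = 1·109503 + 56286; 109503 = 1·56286 + 53217; 56286 = 1·53217 + 3069; 53217 = 17·3069 + 1044; 3069 = 2·1044 + 981; 1044 = 1·981 + 63; 981 = 15·63 + 36; 63 = 1·36 + 27; 36 = 1·27 + 9; 27 = 3·9 + 0 → gcd = 9; 117 = 9·13.
Back-substitution yields 165789·(3461) + 109503·(-5240) = 9, so one solution is s = 3461·13 = 44993, t = -5240·13 = -68120.
Solutions in s differ by 109503/9 = 12167; the one in [0, 12167) is 44993 mod 12167 = 8492.

8492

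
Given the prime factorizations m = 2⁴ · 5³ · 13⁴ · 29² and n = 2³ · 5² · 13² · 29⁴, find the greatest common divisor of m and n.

min exponent per shared prime: 2³ · 5² · 13² · 29² = 28425800

28425800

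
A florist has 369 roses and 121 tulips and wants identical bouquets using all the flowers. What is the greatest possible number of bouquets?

1

Euclid: 369 = 3·121 + 6; 121 = 20·6 + 1; 6 = 6·1 + 0. Last nonzero remainder: 1.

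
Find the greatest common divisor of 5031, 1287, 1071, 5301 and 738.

9

5031 = 3² · 13 · 43; 1287 = 3² · 11 · 13; 1071 = 3² · 7 · 17; 5301 = 3² · 19 · 31; 738 = 2 · 3² · 41
gcd takes min exponent of each prime: 3² = 9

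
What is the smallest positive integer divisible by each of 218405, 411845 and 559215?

2012033363013135

lcm(218405, 411845) = 218405·411845/gcd = 89949007225/5 = 17989801445
lcm(17989801445, 559215) = 17989801445·559215/gcd = 10060166815065675/5 = 2012033363013135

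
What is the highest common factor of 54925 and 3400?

25

54925 = 5² · 13³
3400 = 2³ · 5² · 17
Common: 5² = 25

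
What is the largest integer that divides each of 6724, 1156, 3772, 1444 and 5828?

4

6724 = 2² · 41²; 1156 = 2² · 17²; 3772 = 2² · 23 · 41; 1444 = 2² · 19²; 5828 = 2² · 31 · 47
gcd takes min exponent of each prime: 2² = 4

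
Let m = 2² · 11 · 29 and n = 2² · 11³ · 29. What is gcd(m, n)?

1276

min exponent per shared prime: 2² · 11 · 29 = 1276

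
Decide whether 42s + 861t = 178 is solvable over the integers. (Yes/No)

gcd(42, 861): 861 = 20·42 + 21; 42 = 2·21 + 0 → 21
21 does not divide 178, so a solution does not exist.

No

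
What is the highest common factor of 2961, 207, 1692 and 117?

gcd(2961, 207): 2961 = 14·207 + 63; 207 = 3·63 + 18; 63 = 3·18 + 9; 18 = 2·9 + 0 → 9
gcd(9, 1692): 1692 = 188·9 + 0 → 9
gcd(9, 117): 117 = 13·9 + 0 → 9

9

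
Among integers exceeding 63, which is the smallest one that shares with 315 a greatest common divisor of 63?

Multiples of 63 above 63: 63·2, 63·3, … . Need the cofactor coprime to 315/63 = 5.
Checking s = 2, 3, … the first with gcd(s, 5) = 1 is s = 2, giving 126.

126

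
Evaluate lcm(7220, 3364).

6072020

gcd first: 7220 = 2·3364 + 492; 3364 = 6·492 + 412; 492 = 1·412 + 80; 412 = 5·80 + 12; 80 = 6·12 + 8; 12 = 1·8 + 4; 8 = 2·4 + 0 → gcd = 4
lcm = 7220·3364/gcd = 24288080/4 = 6072020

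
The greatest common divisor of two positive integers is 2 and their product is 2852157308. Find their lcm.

1426078654

For any two positive integers, gcd × lcm equals their product. Hence lcm = 2852157308 / 2 = 1426078654.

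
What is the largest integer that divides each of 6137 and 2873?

17

Euclid: 6137 = 2·2873 + 391; 2873 = 7·391 + 136; 391 = 2·136 + 119; 136 = 1·119 + 17; 119 = 7·17 + 0. Last nonzero remainder: 17.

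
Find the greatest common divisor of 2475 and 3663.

2475 = 3² · 5² · 11
3663 = 3² · 11 · 37
Common: 3² · 11 = 99

99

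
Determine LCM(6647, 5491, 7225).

3157325

lcm(6647, 5491) = 6647·5491/gcd = 36498677/289 = 126293
lcm(126293, 7225) = 126293·7225/gcd = 912466925/289 = 3157325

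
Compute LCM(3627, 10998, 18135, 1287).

18751590

3627 = 3² · 13 · 31; 10998 = 2 · 3² · 13 · 47; 18135 = 3² · 5 · 13 · 31; 1287 = 3² · 11 · 13
lcm takes max exponent of each prime: 2 · 3² · 5 · 11 · 13 · 31 · 47 = 18751590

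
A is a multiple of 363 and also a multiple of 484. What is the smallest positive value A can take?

363 = 3 · 11²; 484 = 2² · 11²
max exponents: 2² · 3 · 11² = 1452

1452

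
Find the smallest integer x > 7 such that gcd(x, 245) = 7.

gcd(x, 245) = 7 forces 7 | x; write x = 7s. Then gcd(7s, 7·35) = 7·gcd(s, 35), so need gcd(s, 35) = 1.
7s > 7 gives s ≥ 2. The least s ≥ 2 coprime to 35 is 2, so x = 7·2 = 14.

14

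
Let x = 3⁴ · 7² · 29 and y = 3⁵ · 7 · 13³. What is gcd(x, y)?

min exponent per shared prime: 3⁴ · 7 = 567

567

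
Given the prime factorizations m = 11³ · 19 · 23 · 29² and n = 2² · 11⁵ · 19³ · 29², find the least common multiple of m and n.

85468887649948

max exponent per prime: 2² · 11⁵ · 19³ · 23 · 29² = 85468887649948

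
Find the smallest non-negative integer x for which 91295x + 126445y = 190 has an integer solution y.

Reduce mod 126445: 91295x ≡ 190 (mod 126445). With g = gcd(91295, 126445) = 95 dividing 190, divide through: 961x ≡ 2 (mod 1331).
Since gcd(961, 1331) = 1, x ≡ 2·(961)⁻¹ ≡ 259 (mod 1331). Smallest non-negative: 259.

259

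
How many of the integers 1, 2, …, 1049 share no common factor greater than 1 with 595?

Prime factors of 595: 5, 7, 17. Count integers ≤ 1049 divisible by none of them.
By inclusion–exclusion: 1049 − ⌊1049/5⌋ − ⌊1049/7⌋ − ⌊1049/17⌋ + ⌊1049/35⌋ + ⌊1049/85⌋ + ⌊1049/119⌋ − ⌊1049/595⌋ = 678.

678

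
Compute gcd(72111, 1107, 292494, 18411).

gcd(72111, 1107): 72111 = 65·1107 + 156; 1107 = 7·156 + 15; 156 = 10·15 + 6; 15 = 2·6 + 3; 6 = 2·3 + 0 → 3
gcd(3, 292494): 292494 = 97498·3 + 0 → 3
gcd(3, 18411): 18411 = 6137·3 + 0 → 3

3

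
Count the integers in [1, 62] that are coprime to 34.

Prime factors of 34: 2, 17. Count integers ≤ 62 divisible by none of them.
By inclusion–exclusion: 62 − ⌊62/2⌋ − ⌊62/17⌋ + ⌊62/34⌋ = 29.

29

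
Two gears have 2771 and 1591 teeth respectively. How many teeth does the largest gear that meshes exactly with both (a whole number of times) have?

2771 = 17 · 163
1591 = 37 · 43
Common: 1 = 1

1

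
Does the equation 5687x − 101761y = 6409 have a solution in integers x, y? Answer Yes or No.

gcd(5687, 101761): 101761 = 17·5687 + 5082; 5687 = 1·5082 + 605; 5082 = 8·605 + 242; 605 = 2·242 + 121; 242 = 2·121 + 0 → 121
121 does not divide 6409, so a solution does not exist.

No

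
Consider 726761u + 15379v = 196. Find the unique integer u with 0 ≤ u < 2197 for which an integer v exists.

gcd(726761, 15379) = 7 (Euclid: 726761 = 47·15379 + 3948; 15379 = 3·3948 + 3535; 3948 = 1·3535 + 413; 3535 = 8·413 + 231; 413 = 1·231 + 182; 231 = 1·182 + 49; 182 = 3·49 + 35; 49 = 1·35 + 14; 35 = 2·14 + 7; 14 = 2·7 + 0), and 7 | 196.
Extended Euclid: 726761·(931) + 15379·(-43996) = 7. Scale by 28: u₀ = 26068.
General solution u = u₀ + 2197t; reducing mod 2197 gives u = 1901 (and v = -89835).

1901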